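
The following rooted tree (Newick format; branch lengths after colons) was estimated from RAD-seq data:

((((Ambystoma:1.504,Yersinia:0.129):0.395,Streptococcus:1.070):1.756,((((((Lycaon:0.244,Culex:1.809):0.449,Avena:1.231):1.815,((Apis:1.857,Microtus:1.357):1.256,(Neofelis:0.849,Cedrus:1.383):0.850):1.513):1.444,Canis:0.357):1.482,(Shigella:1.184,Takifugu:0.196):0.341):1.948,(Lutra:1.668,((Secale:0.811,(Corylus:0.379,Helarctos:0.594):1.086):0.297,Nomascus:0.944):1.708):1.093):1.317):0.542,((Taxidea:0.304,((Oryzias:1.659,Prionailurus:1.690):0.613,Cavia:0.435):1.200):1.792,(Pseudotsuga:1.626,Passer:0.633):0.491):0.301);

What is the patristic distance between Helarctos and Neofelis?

The path runs Helarctos → … → MRCA → … → Neofelis; the MRCA is the node subtending ((((((Lycaon,Culex),Avena),((Apis,Microtus),(Neofelis,Cedrus))),Canis),(Shigella,Takifugu)),(Lutra,((Secale,(Corylus,Helarctos)),Nomascus))).
Branch lengths along that path: 0.594 + 1.086 + 0.297 + 1.708 + 1.093 + 1.948 + 1.482 + 1.444 + 1.513 + 0.850 + 0.849 = 12.864.

12.864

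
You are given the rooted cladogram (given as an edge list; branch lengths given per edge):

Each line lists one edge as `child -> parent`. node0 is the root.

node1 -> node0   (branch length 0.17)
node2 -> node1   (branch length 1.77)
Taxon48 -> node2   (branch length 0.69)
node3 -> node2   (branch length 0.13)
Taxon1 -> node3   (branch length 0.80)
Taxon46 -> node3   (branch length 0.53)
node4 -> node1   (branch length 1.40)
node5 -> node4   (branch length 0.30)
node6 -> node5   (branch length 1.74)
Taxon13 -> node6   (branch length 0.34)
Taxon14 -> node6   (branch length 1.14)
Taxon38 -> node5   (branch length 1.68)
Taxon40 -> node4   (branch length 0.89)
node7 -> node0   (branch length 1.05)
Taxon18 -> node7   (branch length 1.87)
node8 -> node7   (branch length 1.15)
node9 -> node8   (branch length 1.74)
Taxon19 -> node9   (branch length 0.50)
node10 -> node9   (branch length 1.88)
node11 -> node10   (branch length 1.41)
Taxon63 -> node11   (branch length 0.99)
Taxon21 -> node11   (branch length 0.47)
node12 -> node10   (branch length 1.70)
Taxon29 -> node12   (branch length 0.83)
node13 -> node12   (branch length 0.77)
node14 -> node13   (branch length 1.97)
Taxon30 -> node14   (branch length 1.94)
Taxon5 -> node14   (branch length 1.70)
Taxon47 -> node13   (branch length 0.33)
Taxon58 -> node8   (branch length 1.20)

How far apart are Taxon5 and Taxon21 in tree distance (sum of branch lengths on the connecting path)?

8.02

The path runs Taxon5 → … → MRCA → … → Taxon21; the MRCA is the node subtending ((Taxon63,Taxon21),(Taxon29,((Taxon30,Taxon5),Taxon47))).
Branch lengths along that path: 1.70 + 1.97 + 0.77 + 1.70 + 1.41 + 0.47 = 8.02.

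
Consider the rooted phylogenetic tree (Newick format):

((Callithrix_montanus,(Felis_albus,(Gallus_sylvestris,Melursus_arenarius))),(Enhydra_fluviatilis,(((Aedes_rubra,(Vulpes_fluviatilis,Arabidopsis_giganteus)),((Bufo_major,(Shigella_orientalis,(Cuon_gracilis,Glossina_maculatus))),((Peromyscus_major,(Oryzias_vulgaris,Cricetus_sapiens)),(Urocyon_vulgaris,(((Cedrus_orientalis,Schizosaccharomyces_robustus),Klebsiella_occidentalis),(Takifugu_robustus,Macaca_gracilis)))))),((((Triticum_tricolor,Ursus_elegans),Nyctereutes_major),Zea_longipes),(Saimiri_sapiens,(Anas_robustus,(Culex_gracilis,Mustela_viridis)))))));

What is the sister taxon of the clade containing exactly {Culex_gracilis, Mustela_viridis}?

Anas_robustus

The clade containing exactly {Culex_gracilis, Mustela_viridis} attaches to the tree at the node subtending (Anas_robustus,(Culex_gracilis,Mustela_viridis)).
The other lineage descending from that same node — the sister group — is the single tip Anas_robustus.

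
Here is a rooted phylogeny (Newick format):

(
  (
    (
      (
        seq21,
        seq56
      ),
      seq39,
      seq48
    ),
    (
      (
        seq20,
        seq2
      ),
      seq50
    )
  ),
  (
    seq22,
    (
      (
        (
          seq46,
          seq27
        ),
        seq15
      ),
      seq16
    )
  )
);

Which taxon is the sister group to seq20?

seq20 attaches to the tree at the node subtending (seq20,seq2).
The other lineage descending from that same node — the sister group — is the single tip seq2.

seq2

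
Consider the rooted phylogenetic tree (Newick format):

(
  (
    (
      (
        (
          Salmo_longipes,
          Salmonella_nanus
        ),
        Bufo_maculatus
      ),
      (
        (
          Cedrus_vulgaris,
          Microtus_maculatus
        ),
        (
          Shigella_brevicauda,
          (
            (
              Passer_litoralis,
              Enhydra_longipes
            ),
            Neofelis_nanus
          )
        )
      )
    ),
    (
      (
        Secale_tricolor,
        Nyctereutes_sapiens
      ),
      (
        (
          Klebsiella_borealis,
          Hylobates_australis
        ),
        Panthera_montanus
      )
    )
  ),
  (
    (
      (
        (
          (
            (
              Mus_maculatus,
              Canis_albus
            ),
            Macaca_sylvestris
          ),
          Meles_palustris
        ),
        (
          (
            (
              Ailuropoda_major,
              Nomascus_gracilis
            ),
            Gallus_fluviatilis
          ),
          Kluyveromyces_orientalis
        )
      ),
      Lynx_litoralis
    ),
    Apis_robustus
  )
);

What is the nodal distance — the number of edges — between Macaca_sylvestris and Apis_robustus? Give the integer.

The MRCA of Macaca_sylvestris and Apis_robustus is the node subtending ((((((Mus_maculatus,Canis_albus),Macaca_sylvestris),Meles_palustris),(((Ailuropoda_major,Nomascus_gracilis),Gallus_fluviatilis),Kluyveromyces_orientalis)),Lynx_litoralis),Apis_robustus).
From Macaca_sylvestris up to that node: 5 branches. From Apis_robustus up to the same node: 1 branch. Total: 5 + 1 = 6.

6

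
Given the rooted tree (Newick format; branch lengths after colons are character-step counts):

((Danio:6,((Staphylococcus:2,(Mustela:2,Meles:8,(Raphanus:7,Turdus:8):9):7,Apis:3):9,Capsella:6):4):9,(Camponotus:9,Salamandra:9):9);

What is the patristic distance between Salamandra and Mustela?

49

The path runs Salamandra → … → MRCA → … → Mustela; the MRCA is the root of the tree.
Branch lengths along that path: 9 + 9 + 9 + 4 + 9 + 7 + 2 = 49.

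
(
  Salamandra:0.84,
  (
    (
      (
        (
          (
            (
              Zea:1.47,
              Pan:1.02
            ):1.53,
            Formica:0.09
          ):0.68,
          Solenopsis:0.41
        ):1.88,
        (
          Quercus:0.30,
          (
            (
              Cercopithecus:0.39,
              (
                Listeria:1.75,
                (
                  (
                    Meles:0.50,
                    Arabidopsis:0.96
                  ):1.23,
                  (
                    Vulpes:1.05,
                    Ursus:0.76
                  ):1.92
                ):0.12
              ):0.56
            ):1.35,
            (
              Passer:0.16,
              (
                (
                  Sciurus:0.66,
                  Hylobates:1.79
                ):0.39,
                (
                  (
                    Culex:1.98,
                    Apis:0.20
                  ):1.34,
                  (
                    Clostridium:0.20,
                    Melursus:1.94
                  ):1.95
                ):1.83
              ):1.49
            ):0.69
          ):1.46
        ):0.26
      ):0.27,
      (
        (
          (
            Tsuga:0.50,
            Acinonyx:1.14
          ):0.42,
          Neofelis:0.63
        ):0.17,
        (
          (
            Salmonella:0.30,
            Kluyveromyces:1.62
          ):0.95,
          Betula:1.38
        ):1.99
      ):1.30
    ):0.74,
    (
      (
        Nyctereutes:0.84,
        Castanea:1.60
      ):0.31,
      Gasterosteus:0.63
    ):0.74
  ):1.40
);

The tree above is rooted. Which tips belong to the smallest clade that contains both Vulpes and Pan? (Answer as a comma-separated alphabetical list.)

Apis, Arabidopsis, Cercopithecus, Clostridium, Culex, Formica, Hylobates, Listeria, Meles, Melursus, Pan, Passer, Quercus, Sciurus, Solenopsis, Ursus, Vulpes, Zea

Tracing Vulpes: it sits inside (Vulpes,Ursus).
Tracing Pan: it sits inside (Zea,Pan).
The smallest clade enclosing both is ((((Zea,Pan),Formica),Solenopsis),(Quercus,((Cercopithecus,(Listeria,((Meles,Arabidopsis),(Vulpes,Ursus)))),(Passer,((Sciurus,Hylobates),((Culex,Apis),(Clostridium,Melursus))))))); the answer is its 18 terminal taxa in alphabetical order.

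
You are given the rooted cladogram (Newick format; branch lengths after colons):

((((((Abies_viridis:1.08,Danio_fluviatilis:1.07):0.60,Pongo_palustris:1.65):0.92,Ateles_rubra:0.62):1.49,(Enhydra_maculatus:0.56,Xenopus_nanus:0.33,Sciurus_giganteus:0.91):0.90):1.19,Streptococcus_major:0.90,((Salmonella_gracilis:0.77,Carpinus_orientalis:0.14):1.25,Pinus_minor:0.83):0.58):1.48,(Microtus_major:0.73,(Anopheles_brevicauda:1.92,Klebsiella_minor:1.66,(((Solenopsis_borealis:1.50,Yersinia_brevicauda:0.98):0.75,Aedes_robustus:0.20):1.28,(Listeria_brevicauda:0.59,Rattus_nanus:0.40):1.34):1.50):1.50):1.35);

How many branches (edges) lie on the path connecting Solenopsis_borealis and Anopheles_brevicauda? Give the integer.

The MRCA of Solenopsis_borealis and Anopheles_brevicauda is the node subtending (Anopheles_brevicauda,Klebsiella_minor,(((Solenopsis_borealis,Yersinia_brevicauda),Aedes_robustus),(Listeria_brevicauda,Rattus_nanus))).
From Solenopsis_borealis up to that node: 4 branches. From Anopheles_brevicauda up to the same node: 1 branch. Total: 4 + 1 = 5.

5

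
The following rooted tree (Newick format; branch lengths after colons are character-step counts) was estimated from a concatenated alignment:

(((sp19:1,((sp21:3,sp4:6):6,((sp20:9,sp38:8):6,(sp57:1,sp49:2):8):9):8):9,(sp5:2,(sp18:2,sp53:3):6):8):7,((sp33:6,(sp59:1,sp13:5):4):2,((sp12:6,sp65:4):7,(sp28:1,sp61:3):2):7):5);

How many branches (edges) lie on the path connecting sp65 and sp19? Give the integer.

The MRCA of sp65 and sp19 is the root of the tree.
From sp65 up to that node: 4 branches. From sp19 up to the same node: 3 branches. Total: 4 + 3 = 7.

7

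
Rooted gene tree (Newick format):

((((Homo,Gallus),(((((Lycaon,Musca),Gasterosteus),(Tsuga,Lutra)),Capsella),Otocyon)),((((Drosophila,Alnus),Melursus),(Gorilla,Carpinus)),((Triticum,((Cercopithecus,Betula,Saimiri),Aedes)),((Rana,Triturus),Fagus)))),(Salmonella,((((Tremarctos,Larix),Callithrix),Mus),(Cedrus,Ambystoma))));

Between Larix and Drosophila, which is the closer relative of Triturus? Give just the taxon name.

The MRCA of Triturus and Drosophila subtends ((((Drosophila,Alnus),Melursus),(Gorilla,Carpinus)),((Triticum,((Cercopithecus,Betula,Saimiri),Aedes)),((Rana,Triturus),Fagus))) (13 taxa).
The MRCA of Triturus and Larix is the root, subtending the entire tree (29 taxa).
The first is nested inside the second, so Triturus shares a more recent common ancestor with Drosophila.

Drosophila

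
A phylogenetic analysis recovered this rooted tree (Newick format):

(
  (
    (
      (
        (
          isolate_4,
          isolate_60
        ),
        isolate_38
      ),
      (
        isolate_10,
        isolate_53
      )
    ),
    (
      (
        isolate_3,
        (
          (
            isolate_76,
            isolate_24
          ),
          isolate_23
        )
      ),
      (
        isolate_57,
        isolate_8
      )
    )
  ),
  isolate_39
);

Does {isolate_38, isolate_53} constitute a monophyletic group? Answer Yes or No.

No

The MRCA of the listed taxa subtends (((isolate_4,isolate_60),isolate_38),(isolate_10,isolate_53)).
That clade also contains isolate_10, isolate_4, isolate_60, which are not in the proposed group, so the group is not monophyletic.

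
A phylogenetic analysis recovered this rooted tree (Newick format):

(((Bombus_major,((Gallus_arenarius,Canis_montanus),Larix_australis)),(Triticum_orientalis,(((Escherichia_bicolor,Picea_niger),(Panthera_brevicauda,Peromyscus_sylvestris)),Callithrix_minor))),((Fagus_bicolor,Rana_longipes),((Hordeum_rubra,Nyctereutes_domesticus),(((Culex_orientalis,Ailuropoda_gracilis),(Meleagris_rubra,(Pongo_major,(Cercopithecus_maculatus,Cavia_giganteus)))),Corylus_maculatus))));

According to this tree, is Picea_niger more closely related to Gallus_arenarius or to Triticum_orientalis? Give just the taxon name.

Triticum_orientalis

The MRCA of Picea_niger and Triticum_orientalis subtends (Triticum_orientalis,(((Escherichia_bicolor,Picea_niger),(Panthera_brevicauda,Peromyscus_sylvestris)),Callithrix_minor)) (6 taxa).
The MRCA of Picea_niger and Gallus_arenarius subtends ((Bombus_major,((Gallus_arenarius,Canis_montanus),Larix_australis)),(Triticum_orientalis,(((Escherichia_bicolor,Picea_niger),(Panthera_brevicauda,Peromyscus_sylvestris)),Callithrix_minor))) (10 taxa).
The first is nested inside the second, so Picea_niger shares a more recent common ancestor with Triticum_orientalis.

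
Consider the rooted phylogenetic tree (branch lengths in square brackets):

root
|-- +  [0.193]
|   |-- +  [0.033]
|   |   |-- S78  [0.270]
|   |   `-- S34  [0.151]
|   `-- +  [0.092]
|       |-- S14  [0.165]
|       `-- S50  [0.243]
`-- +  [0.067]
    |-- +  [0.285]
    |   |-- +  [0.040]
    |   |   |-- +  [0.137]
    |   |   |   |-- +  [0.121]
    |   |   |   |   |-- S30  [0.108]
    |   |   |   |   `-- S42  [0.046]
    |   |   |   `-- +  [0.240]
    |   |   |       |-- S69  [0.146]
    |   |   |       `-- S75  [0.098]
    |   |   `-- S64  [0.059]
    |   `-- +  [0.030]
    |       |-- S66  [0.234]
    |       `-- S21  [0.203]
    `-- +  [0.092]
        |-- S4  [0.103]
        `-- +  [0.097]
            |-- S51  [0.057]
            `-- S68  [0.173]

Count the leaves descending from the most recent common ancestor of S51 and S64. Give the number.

The MRCA of S51 and S64 is the node subtending (((((S30,S42),(S69,S75)),S64),(S66,S21)),(S4,(S51,S68))).
That clade contains 10 terminal taxa: S21, S30, S4, S42, S51, S64, S66, S68, S69, S75.

10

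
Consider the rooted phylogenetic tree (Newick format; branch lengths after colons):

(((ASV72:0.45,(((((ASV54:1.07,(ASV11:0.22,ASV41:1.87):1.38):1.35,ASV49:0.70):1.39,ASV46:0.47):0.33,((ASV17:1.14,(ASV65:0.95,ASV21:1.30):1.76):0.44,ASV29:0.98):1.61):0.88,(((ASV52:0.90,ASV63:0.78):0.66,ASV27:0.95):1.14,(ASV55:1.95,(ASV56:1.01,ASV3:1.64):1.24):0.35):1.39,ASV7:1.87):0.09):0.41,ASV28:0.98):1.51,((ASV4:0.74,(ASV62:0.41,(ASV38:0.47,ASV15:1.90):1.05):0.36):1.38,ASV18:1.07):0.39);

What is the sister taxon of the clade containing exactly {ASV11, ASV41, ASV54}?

ASV49

The clade containing exactly {ASV11, ASV41, ASV54} attaches to the tree at the node subtending ((ASV54,(ASV11,ASV41)),ASV49).
The other lineage descending from that same node — the sister group — is the single tip ASV49.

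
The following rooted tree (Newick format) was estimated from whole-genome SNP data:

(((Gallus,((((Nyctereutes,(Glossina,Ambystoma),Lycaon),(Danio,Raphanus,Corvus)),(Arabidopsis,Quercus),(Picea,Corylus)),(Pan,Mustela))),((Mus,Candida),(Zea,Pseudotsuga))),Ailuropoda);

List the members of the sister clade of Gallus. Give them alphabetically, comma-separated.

Ambystoma, Arabidopsis, Corvus, Corylus, Danio, Glossina, Lycaon, Mustela, Nyctereutes, Pan, Picea, Quercus, Raphanus

Gallus attaches to the tree at the node subtending (Gallus,((((Nyctereutes,(Glossina,Ambystoma),Lycaon),(Danio,Raphanus,Corvus)),(Arabidopsis,Quercus),(Picea,Corylus)),(Pan,Mustela))).
The other lineage descending from that same node — the sister group — is ((((Nyctereutes,(Glossina,Ambystoma),Lycaon),(Danio,Raphanus,Corvus)),(Arabidopsis,Quercus),(Picea,Corylus)),(Pan,Mustela)); its 13 tips in alphabetical order are the answer.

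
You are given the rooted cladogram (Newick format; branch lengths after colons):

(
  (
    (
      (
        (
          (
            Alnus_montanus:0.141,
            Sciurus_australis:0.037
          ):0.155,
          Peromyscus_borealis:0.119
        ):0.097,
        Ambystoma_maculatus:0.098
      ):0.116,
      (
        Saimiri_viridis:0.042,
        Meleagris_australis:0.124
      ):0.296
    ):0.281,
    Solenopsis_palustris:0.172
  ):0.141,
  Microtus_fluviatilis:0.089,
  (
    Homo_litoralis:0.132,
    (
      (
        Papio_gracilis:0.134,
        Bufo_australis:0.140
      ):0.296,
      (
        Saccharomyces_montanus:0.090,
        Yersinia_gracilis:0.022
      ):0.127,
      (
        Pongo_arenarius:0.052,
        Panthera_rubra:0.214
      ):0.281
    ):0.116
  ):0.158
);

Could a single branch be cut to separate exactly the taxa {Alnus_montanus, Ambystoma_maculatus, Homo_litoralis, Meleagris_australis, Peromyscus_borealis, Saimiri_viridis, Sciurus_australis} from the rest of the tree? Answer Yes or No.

The MRCA of the listed taxa is the root, so the smallest clade containing them is the whole tree.
That clade also contains Bufo_australis, Microtus_fluviatilis, Panthera_rubra, Papio_gracilis, Pongo_arenarius, Saccharomyces_montanus, Solenopsis_palustris, Yersinia_gracilis, which are not in the proposed group, so the group is not monophyletic.

No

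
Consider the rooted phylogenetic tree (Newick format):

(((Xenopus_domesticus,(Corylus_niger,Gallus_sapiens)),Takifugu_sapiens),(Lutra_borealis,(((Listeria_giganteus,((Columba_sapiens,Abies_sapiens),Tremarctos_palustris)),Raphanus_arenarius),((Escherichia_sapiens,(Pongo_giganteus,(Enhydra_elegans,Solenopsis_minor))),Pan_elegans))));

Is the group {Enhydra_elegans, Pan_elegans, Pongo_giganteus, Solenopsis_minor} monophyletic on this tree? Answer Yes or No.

The MRCA of the listed taxa subtends ((Escherichia_sapiens,(Pongo_giganteus,(Enhydra_elegans,Solenopsis_minor))),Pan_elegans).
That clade also contains Escherichia_sapiens, which is not in the proposed group, so the group is not monophyletic.

No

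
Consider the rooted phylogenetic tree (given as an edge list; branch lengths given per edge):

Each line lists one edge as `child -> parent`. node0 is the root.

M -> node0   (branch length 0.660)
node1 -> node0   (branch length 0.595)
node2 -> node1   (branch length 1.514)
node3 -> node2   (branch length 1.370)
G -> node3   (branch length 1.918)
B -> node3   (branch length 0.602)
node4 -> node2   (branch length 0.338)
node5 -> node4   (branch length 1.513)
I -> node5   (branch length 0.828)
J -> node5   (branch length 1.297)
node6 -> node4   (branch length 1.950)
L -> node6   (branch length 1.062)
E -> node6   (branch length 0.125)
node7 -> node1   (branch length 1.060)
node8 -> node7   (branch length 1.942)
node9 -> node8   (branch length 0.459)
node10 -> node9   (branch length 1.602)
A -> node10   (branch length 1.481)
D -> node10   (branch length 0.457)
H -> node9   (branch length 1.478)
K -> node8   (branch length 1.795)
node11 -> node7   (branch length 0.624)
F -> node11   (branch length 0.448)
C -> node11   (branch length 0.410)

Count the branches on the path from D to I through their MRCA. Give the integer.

The MRCA of D and I is the node subtending (((G,B),((I,J),(L,E))),((((A,D),H),K),(F,C))).
From D up to that node: 5 branches. From I up to the same node: 4 branches. Total: 5 + 4 = 9.

9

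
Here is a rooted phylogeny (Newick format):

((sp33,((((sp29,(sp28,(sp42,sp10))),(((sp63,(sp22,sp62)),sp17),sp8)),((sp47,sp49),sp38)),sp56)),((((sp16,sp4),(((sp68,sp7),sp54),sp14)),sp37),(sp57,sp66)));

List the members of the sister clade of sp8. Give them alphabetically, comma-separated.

sp17, sp22, sp62, sp63

sp8 attaches to the tree at the node subtending (((sp63,(sp22,sp62)),sp17),sp8).
The other lineage descending from that same node — the sister group — is ((sp63,(sp22,sp62)),sp17); its 4 tips in alphabetical order are the answer.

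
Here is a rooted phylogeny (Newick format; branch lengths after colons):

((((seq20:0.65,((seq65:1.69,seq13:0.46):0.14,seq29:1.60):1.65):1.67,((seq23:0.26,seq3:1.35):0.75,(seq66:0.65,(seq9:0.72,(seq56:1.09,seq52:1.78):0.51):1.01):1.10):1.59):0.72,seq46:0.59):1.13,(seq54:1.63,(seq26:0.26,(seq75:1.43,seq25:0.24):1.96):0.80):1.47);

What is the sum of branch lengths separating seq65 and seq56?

10.45

The path runs seq65 → … → MRCA → … → seq56; the MRCA is the node subtending ((seq20,((seq65,seq13),seq29)),((seq23,seq3),(seq66,(seq9,(seq56,seq52))))).
Branch lengths along that path: 1.69 + 0.14 + 1.65 + 1.67 + 1.59 + 1.10 + 1.01 + 0.51 + 1.09 = 10.45.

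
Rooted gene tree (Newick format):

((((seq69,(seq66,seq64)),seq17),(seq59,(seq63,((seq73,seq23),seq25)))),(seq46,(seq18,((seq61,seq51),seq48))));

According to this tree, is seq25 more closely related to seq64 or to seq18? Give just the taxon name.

seq64

The MRCA of seq25 and seq64 subtends (((seq69,(seq66,seq64)),seq17),(seq59,(seq63,((seq73,seq23),seq25)))) (9 taxa).
The MRCA of seq25 and seq18 is the root, subtending the entire tree (14 taxa).
The first is nested inside the second, so seq25 shares a more recent common ancestor with seq64.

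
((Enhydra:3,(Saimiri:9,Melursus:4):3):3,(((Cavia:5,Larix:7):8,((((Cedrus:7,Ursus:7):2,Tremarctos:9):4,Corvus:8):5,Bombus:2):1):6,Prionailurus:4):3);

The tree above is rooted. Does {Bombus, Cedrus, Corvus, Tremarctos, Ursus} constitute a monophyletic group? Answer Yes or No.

Yes

The most recent common ancestor of these taxa subtends ((((Cedrus,Ursus),Tremarctos),Corvus),Bombus).
That clade has exactly 5 tips — every listed taxon and nothing else — so the group is monophyletic.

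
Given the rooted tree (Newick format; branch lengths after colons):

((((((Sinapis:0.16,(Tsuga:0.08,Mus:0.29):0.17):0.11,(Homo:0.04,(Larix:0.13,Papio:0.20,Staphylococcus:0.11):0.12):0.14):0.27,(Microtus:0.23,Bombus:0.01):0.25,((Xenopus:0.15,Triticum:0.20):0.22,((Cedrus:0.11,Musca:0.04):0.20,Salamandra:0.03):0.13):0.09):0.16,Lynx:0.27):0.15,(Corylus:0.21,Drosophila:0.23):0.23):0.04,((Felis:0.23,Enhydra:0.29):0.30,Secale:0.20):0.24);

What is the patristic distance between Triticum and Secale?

1.30

The path runs Triticum → … → MRCA → … → Secale; the MRCA is the root of the tree.
Branch lengths along that path: 0.20 + 0.22 + 0.09 + 0.16 + 0.15 + 0.04 + 0.24 + 0.20 = 1.30.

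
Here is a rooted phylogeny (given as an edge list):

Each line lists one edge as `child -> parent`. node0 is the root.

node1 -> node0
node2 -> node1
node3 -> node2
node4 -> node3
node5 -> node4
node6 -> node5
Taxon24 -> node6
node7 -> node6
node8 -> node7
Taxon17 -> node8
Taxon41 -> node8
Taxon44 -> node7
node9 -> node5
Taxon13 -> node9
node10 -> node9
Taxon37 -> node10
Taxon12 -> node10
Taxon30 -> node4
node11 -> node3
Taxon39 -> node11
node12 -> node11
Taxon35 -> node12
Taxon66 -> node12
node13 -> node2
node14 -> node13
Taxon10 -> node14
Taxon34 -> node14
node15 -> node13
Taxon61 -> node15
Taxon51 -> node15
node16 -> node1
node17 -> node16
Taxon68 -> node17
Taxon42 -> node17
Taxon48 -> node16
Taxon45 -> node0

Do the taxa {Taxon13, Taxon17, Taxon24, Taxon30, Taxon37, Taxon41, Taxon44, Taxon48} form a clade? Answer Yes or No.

No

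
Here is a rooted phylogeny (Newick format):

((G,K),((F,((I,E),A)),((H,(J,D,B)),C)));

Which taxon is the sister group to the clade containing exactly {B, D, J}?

The clade containing exactly {B, D, J} attaches to the tree at the node subtending (H,(J,D,B)).
The other lineage descending from that same node — the sister group — is the single tip H.

H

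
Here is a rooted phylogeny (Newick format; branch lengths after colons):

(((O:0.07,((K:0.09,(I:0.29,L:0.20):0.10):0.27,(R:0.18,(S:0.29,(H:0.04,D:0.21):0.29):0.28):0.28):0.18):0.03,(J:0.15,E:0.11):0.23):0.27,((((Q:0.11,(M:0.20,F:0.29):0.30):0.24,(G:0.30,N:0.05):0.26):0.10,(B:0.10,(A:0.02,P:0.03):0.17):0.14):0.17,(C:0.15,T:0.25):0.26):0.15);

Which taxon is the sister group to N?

G

N attaches to the tree at the node subtending (G,N).
The other lineage descending from that same node — the sister group — is the single tip G.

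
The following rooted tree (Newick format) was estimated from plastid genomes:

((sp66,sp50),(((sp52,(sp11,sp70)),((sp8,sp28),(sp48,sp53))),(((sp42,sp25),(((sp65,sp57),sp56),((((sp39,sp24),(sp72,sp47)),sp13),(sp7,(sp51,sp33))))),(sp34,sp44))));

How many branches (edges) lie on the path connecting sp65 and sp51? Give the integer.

7

The MRCA of sp65 and sp51 is the node subtending (((sp65,sp57),sp56),((((sp39,sp24),(sp72,sp47)),sp13),(sp7,(sp51,sp33)))).
From sp65 up to that node: 3 branches. From sp51 up to the same node: 4 branches. Total: 3 + 4 = 7.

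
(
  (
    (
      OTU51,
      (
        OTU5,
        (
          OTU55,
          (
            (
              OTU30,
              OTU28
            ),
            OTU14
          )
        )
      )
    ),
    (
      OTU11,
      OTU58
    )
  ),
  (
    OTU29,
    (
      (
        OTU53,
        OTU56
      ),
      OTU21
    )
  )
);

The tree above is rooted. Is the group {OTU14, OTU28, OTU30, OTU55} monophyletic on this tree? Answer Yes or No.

Yes

The most recent common ancestor of these taxa subtends (OTU55,((OTU30,OTU28),OTU14)).
That clade has exactly 4 tips — every listed taxon and nothing else — so the group is monophyletic.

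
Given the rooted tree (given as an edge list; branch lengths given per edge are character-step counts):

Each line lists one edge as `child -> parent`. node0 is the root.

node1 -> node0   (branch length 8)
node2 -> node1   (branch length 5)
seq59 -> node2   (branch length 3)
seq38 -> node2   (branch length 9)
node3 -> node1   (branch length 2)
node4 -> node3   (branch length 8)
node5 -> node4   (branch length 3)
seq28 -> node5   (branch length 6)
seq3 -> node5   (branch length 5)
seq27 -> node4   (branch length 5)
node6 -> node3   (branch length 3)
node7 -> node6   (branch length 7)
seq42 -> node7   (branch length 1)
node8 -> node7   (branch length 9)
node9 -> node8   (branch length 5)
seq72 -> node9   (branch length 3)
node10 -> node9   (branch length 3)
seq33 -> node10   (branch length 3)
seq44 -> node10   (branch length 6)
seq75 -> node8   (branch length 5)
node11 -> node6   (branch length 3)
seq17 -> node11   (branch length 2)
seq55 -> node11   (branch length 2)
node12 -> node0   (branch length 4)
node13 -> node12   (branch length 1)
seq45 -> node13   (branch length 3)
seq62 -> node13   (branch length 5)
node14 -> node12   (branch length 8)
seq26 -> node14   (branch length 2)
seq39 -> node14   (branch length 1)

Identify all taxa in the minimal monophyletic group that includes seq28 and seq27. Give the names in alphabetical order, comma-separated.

seq27, seq28, seq3

Tracing seq28: it sits inside (seq28,seq3).
Tracing seq27: it sits inside ((seq28,seq3),seq27).
The smallest clade enclosing both is ((seq28,seq3),seq27); the answer is its 3 terminal taxa in alphabetical order.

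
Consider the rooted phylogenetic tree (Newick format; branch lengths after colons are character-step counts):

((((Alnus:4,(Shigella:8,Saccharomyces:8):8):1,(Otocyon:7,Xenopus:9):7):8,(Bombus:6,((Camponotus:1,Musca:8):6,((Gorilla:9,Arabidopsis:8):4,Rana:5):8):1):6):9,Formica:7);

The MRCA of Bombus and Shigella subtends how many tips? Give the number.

The MRCA of Bombus and Shigella is the node subtending (((Alnus,(Shigella,Saccharomyces)),(Otocyon,Xenopus)),(Bombus,((Camponotus,Musca),((Gorilla,Arabidopsis),Rana)))).
That clade contains 11 terminal taxa: Alnus, Arabidopsis, Bombus, Camponotus, Gorilla, Musca, Otocyon, Rana, Saccharomyces, Shigella, Xenopus.

11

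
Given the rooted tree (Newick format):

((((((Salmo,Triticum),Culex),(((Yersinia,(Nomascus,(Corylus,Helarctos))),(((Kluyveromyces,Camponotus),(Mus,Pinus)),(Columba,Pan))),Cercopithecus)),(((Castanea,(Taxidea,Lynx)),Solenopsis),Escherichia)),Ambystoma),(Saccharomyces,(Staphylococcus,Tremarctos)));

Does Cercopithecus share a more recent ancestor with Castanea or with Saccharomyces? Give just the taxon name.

Castanea

The MRCA of Cercopithecus and Castanea subtends ((((Salmo,Triticum),Culex),(((Yersinia,(Nomascus,(Corylus,Helarctos))),(((Kluyveromyces,Camponotus),(Mus,Pinus)),(Columba,Pan))),Cercopithecus)),(((Castanea,(Taxidea,Lynx)),Solenopsis),Escherichia)) (19 taxa).
The MRCA of Cercopithecus and Saccharomyces is the root, subtending the entire tree (23 taxa).
The first is nested inside the second, so Cercopithecus shares a more recent common ancestor with Castanea.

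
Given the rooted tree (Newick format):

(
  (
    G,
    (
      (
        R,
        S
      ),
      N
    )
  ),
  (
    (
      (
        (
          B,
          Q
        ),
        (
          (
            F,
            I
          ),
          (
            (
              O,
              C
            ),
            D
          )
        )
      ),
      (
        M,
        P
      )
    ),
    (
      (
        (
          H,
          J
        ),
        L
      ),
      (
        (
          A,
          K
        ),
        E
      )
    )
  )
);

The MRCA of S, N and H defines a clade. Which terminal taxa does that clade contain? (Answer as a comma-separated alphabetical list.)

A, B, C, D, E, F, G, H, I, J, K, L, M, N, O, P, Q, R, S

Tracing S: it sits inside (R,S).
Tracing N: it sits inside ((R,S),N).
Tracing H: it sits inside (H,J).
The smallest clade enclosing all 3 is the whole tree (their MRCA is the root), so the answer is all 19 tips in alphabetical order.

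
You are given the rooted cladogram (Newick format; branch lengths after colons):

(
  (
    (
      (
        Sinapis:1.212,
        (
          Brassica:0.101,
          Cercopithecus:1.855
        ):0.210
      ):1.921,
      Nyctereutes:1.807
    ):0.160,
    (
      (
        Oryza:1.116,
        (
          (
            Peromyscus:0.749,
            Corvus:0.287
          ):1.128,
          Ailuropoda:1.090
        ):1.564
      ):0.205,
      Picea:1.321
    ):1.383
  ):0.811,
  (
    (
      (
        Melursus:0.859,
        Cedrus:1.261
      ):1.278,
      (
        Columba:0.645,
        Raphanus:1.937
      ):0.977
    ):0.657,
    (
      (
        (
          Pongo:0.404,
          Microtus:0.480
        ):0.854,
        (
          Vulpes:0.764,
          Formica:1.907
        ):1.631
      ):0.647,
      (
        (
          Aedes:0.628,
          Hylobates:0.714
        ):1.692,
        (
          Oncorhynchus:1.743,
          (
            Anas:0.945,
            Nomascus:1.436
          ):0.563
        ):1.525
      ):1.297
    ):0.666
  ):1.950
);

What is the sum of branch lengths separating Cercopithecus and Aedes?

The path runs Cercopithecus → … → MRCA → … → Aedes; the MRCA is the root of the tree.
Branch lengths along that path: 1.855 + 0.210 + 1.921 + 0.160 + 0.811 + 1.950 + 0.666 + 1.297 + 1.692 + 0.628 = 11.190.

11.190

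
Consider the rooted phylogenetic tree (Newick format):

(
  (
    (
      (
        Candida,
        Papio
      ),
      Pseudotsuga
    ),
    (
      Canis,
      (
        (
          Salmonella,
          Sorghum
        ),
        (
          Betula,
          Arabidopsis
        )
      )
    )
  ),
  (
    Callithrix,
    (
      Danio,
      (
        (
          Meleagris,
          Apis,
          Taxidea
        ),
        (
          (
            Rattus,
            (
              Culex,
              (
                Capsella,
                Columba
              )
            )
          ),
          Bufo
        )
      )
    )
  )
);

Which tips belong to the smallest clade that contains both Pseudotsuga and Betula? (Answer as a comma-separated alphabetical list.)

Arabidopsis, Betula, Candida, Canis, Papio, Pseudotsuga, Salmonella, Sorghum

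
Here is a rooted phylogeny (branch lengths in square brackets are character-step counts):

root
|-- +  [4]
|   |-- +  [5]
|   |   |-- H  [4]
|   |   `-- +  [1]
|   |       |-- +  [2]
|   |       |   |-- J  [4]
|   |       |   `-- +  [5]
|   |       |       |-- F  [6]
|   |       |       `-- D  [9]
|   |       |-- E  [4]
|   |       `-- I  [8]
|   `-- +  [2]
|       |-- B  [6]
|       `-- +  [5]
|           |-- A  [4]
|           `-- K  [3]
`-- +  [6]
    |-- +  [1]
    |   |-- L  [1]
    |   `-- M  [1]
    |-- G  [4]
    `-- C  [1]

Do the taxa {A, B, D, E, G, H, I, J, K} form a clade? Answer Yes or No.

The MRCA of the listed taxa is the root, so the smallest clade containing them is the whole tree.
That clade also contains C, F, L, M, which are not in the proposed group, so the group is not monophyletic.

No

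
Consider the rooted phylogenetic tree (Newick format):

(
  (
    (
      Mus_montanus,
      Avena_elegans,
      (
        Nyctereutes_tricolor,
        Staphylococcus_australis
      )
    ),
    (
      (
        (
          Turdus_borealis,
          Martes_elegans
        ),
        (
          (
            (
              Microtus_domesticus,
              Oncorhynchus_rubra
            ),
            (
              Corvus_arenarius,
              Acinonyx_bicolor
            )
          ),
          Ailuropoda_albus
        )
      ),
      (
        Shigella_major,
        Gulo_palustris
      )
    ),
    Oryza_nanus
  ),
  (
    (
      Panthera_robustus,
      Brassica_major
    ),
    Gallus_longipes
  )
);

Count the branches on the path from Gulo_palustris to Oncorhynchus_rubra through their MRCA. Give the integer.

7

The MRCA of Gulo_palustris and Oncorhynchus_rubra is the node subtending (((Turdus_borealis,Martes_elegans),(((Microtus_domesticus,Oncorhynchus_rubra),(Corvus_arenarius,Acinonyx_bicolor)),Ailuropoda_albus)),(Shigella_major,Gulo_palustris)).
From Gulo_palustris up to that node: 2 branches. From Oncorhynchus_rubra up to the same node: 5 branches. Total: 2 + 5 = 7.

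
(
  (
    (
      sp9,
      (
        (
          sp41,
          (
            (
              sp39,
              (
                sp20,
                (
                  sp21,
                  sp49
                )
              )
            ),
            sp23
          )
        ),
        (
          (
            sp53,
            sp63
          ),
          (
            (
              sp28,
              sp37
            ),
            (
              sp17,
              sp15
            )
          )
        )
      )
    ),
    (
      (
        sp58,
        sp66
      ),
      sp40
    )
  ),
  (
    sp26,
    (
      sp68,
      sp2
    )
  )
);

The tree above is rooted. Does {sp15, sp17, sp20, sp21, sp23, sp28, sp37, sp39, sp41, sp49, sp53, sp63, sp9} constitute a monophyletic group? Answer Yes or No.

The most recent common ancestor of these taxa subtends (sp9,((sp41,((sp39,(sp20,(sp21,sp49))),sp23)),((sp53,sp63),((sp28,sp37),(sp17,sp15))))).
That clade has exactly 13 tips — every listed taxon and nothing else — so the group is monophyletic.

Yes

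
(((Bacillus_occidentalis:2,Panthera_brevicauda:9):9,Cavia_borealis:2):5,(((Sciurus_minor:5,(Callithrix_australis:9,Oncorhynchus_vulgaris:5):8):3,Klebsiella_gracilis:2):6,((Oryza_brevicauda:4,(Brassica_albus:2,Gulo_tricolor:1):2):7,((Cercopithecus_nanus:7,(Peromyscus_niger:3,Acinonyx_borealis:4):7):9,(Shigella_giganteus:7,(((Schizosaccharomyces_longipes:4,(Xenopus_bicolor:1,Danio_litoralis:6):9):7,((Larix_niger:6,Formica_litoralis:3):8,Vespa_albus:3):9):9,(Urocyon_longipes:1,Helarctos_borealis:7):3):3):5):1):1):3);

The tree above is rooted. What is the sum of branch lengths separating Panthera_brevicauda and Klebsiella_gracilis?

34

The path runs Panthera_brevicauda → … → MRCA → … → Klebsiella_gracilis; the MRCA is the root of the tree.
Branch lengths along that path: 9 + 9 + 5 + 3 + 6 + 2 = 34.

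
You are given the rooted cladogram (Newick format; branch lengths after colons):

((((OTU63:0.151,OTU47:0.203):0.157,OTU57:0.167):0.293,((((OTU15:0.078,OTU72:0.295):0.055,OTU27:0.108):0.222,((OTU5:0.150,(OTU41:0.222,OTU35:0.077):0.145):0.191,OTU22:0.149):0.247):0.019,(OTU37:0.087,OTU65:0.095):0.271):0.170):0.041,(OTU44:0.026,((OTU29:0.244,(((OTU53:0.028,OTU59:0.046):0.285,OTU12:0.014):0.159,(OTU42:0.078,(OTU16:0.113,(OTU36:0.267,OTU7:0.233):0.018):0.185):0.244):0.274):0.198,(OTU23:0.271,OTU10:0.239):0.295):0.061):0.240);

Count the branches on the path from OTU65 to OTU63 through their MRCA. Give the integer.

6

The MRCA of OTU65 and OTU63 is the node subtending (((OTU63,OTU47),OTU57),((((OTU15,OTU72),OTU27),((OTU5,(OTU41,OTU35)),OTU22)),(OTU37,OTU65))).
From OTU65 up to that node: 3 branches. From OTU63 up to the same node: 3 branches. Total: 3 + 3 = 6.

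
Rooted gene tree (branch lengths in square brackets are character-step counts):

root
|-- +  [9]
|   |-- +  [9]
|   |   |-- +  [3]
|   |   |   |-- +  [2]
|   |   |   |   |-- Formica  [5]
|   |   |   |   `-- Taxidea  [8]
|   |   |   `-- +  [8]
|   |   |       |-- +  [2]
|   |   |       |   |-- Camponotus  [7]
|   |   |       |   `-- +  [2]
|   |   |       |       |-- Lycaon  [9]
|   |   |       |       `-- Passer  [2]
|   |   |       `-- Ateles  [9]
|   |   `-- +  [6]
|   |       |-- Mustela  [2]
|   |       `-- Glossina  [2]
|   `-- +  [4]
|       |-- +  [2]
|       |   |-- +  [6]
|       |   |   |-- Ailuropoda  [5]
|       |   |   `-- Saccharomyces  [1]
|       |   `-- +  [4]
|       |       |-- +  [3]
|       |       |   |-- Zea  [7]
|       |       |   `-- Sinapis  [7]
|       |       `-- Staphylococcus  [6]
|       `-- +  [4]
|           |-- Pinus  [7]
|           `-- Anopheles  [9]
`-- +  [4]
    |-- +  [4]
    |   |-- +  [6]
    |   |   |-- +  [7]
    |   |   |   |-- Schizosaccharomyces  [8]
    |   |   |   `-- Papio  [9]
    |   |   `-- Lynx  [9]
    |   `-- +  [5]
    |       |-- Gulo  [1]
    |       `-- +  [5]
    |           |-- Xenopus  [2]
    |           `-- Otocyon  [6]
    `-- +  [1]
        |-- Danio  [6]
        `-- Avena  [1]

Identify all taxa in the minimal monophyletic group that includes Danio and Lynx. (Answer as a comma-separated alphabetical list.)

Avena, Danio, Gulo, Lynx, Otocyon, Papio, Schizosaccharomyces, Xenopus

Tracing Danio: it sits inside (Danio,Avena).
Tracing Lynx: it sits inside ((Schizosaccharomyces,Papio),Lynx).
The smallest clade enclosing both is ((((Schizosaccharomyces,Papio),Lynx),(Gulo,(Xenopus,Otocyon))),(Danio,Avena)); the answer is its 8 terminal taxa in alphabetical order.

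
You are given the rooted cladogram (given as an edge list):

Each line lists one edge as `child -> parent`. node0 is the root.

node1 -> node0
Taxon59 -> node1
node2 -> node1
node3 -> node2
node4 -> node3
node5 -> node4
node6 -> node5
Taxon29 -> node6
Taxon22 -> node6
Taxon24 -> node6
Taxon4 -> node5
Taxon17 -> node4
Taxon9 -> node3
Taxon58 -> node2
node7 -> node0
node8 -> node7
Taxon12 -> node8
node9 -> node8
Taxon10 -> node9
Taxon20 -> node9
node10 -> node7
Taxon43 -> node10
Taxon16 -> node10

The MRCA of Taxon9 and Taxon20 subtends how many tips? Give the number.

13

The MRCA of Taxon9 and Taxon20 is the root, so the clade is the entire tree.
That clade contains 13 terminal taxa: Taxon10, Taxon12, Taxon16, Taxon17, Taxon20, Taxon22, Taxon24, Taxon29, Taxon4, Taxon43, Taxon58, Taxon59, Taxon9.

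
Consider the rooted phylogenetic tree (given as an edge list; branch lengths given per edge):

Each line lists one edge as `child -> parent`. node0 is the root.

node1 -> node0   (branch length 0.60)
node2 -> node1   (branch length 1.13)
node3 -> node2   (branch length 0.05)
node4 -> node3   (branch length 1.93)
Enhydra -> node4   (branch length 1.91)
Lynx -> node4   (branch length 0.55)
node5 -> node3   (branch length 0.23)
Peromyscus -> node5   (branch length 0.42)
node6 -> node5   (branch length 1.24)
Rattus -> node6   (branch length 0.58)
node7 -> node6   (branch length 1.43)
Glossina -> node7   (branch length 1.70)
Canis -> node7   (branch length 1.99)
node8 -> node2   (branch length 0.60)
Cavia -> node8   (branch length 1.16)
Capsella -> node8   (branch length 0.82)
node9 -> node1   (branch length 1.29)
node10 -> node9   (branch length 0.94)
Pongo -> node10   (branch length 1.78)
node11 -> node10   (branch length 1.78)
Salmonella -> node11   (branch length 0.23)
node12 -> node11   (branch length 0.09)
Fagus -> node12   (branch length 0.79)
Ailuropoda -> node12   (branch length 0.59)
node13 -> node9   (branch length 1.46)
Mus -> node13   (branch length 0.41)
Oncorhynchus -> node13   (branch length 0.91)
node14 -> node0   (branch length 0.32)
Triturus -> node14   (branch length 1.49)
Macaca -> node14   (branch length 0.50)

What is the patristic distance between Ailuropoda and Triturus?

7.10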